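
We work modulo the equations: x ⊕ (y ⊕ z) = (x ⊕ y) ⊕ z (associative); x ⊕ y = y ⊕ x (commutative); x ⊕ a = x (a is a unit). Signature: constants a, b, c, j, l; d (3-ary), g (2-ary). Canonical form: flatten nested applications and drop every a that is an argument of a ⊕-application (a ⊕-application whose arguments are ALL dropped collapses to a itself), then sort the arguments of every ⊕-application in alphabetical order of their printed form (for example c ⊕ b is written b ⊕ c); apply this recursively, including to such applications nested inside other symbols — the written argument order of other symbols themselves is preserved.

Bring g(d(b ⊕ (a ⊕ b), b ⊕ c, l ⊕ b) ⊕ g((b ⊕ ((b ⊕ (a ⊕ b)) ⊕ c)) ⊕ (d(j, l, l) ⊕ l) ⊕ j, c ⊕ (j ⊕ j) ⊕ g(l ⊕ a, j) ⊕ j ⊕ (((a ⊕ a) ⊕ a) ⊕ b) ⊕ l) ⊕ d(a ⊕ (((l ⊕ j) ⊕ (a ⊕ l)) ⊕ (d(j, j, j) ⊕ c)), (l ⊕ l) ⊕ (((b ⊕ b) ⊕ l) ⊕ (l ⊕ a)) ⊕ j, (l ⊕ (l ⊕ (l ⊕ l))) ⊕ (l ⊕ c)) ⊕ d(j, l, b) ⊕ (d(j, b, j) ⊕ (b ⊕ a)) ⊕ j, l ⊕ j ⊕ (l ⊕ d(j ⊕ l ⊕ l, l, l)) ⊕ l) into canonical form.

Answer: g(b ⊕ d(b ⊕ b, b ⊕ c, b ⊕ l) ⊕ d(c ⊕ d(j, j, j) ⊕ j ⊕ l ⊕ l, b ⊕ b ⊕ j ⊕ l ⊕ l ⊕ l ⊕ l, c ⊕ l ⊕ l ⊕ l ⊕ l ⊕ l) ⊕ d(j, b, j) ⊕ d(j, l, b) ⊕ g(b ⊕ b ⊕ b ⊕ c ⊕ d(j, l, l) ⊕ j ⊕ l, b ⊕ c ⊕ g(l, j) ⊕ j ⊕ j ⊕ j ⊕ l) ⊕ j, d(j ⊕ l ⊕ l, l, l) ⊕ j ⊕ l ⊕ l ⊕ l)

Derivation:
Focus inside:  d(b ⊕ (a ⊕ b), b ⊕ c, l ⊕ b) ⊕ g((b ⊕ ((b ⊕ (a ⊕ b)) ⊕ c)) ⊕ (d(j, l, l) ⊕ l) ⊕ j, c ⊕ (j ⊕ j) ⊕ g(l ⊕ a, j) ⊕ j ⊕ (((a ⊕ a) ⊕ a) ⊕ b) ⊕ l) ⊕ d(a ⊕ (((l ⊕ j) ⊕ (a ⊕ l)) ⊕ (d(j, j, j) ⊕ c)), (l ⊕ l) ⊕ (((b ⊕ b) ⊕ l) ⊕ (l ⊕ a)) ⊕ j, (l ⊕ (l ⊕ (l ⊕ l))) ⊕ (l ⊕ c)) ⊕ d(j, l, b) ⊕ (d(j, b, j) ⊕ (b ⊕ a)) ⊕ j
Un-nest:  d(b ⊕ (a ⊕ b), b ⊕ c, l ⊕ b) ⊕ g((b ⊕ ((b ⊕ (a ⊕ b)) ⊕ c)) ⊕ (d(j, l, l) ⊕ l) ⊕ j, c ⊕ (j ⊕ j) ⊕ g(l ⊕ a, j) ⊕ j ⊕ (((a ⊕ a) ⊕ a) ⊕ b) ⊕ l) ⊕ d(a ⊕ (((l ⊕ j) ⊕ (a ⊕ l)) ⊕ (d(j, j, j) ⊕ c)), (l ⊕ l) ⊕ (((b ⊕ b) ⊕ l) ⊕ (l ⊕ a)) ⊕ j, (l ⊕ (l ⊕ (l ⊕ l))) ⊕ (l ⊕ c)) ⊕ d(j, l, b) ⊕ d(j, b, j) ⊕ b ⊕ a ⊕ j
Inside:  d(b ⊕ (a ⊕ b), b ⊕ c, l ⊕ b)  →  d(b ⊕ b, b ⊕ c, b ⊕ l)
Canonicalize subterm:  g((b ⊕ ((b ⊕ (a ⊕ b)) ⊕ c)) ⊕ (d(j, l, l) ⊕ l) ⊕ j, c ⊕ (j ⊕ j) ⊕ g(l ⊕ a, j) ⊕ j ⊕ (((a ⊕ a) ⊕ a) ⊕ b) ⊕ l)  →  g(b ⊕ b ⊕ b ⊕ c ⊕ d(j, l, l) ⊕ j ⊕ l, b ⊕ c ⊕ g(l, j) ⊕ j ⊕ j ⊕ j ⊕ l)
Simplify inside:  d(a ⊕ (((l ⊕ j) ⊕ (a ⊕ l)) ⊕ (d(j, j, j) ⊕ c)), (l ⊕ l) ⊕ (((b ⊕ b) ⊕ l) ⊕ (l ⊕ a)) ⊕ j, (l ⊕ (l ⊕ (l ⊕ l))) ⊕ (l ⊕ c))  →  d(c ⊕ d(j, j, j) ⊕ j ⊕ l ⊕ l, b ⊕ b ⊕ j ⊕ l ⊕ l ⊕ l ⊕ l, c ⊕ l ⊕ l ⊕ l ⊕ l ⊕ l)
Units out:  drop a
Sort:  b ⊕ d(b ⊕ b, b ⊕ c, b ⊕ l) ⊕ d(c ⊕ d(j, j, j) ⊕ j ⊕ l ⊕ l, b ⊕ b ⊕ j ⊕ l ⊕ l ⊕ l ⊕ l, c ⊕ l ⊕ l ⊕ l ⊕ l ⊕ l) ⊕ d(j, b, j) ⊕ d(j, l, b) ⊕ g(b ⊕ b ⊕ b ⊕ c ⊕ d(j, l, l) ⊕ j ⊕ l, b ⊕ c ⊕ g(l, j) ⊕ j ⊕ j ⊕ j ⊕ l) ⊕ j
Rebuild:  g(b ⊕ d(b ⊕ b, b ⊕ c, b ⊕ l) ⊕ d(c ⊕ d(j, j, j) ⊕ j ⊕ l ⊕ l, b ⊕ b ⊕ j ⊕ l ⊕ l ⊕ l ⊕ l, c ⊕ l ⊕ l ⊕ l ⊕ l ⊕ l) ⊕ d(j, b, j) ⊕ d(j, l, b) ⊕ g(b ⊕ b ⊕ b ⊕ c ⊕ d(j, l, l) ⊕ j ⊕ l, b ⊕ c ⊕ g(l, j) ⊕ j ⊕ j ⊕ j ⊕ l) ⊕ j, d(j ⊕ l ⊕ l, l, l) ⊕ j ⊕ l ⊕ l ⊕ l)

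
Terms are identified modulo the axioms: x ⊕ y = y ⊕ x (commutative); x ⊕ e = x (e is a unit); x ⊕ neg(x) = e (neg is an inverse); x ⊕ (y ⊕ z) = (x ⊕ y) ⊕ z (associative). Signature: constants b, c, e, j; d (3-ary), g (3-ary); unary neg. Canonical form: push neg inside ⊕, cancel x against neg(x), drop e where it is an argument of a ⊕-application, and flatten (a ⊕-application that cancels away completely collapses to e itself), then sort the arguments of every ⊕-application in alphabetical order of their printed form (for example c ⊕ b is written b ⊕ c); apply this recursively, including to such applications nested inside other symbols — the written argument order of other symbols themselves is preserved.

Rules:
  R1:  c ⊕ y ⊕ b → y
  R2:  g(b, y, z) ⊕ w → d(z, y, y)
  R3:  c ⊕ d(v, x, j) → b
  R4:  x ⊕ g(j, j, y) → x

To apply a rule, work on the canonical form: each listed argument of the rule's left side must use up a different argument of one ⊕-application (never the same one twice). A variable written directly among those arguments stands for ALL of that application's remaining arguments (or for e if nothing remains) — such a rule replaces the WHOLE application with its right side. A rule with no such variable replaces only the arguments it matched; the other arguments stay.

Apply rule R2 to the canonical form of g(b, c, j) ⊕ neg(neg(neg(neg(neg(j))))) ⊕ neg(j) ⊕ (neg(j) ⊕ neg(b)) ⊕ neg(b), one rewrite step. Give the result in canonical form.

Answer: d(j, c, c)

Derivation:
Canonical form:  g(b, c, j) ⊕ neg(b) ⊕ neg(b) ⊕ neg(j) ⊕ neg(j) ⊕ neg(j)
R2 matches:  uses g(b, c, j);  w := neg(b) ⊕ neg(b) ⊕ neg(j) ⊕ neg(j) ⊕ neg(j), y := c, z := j
The extension variable absorbs all remaining arguments, so the whole application is rewritten.
Giving:  d(j, c, c)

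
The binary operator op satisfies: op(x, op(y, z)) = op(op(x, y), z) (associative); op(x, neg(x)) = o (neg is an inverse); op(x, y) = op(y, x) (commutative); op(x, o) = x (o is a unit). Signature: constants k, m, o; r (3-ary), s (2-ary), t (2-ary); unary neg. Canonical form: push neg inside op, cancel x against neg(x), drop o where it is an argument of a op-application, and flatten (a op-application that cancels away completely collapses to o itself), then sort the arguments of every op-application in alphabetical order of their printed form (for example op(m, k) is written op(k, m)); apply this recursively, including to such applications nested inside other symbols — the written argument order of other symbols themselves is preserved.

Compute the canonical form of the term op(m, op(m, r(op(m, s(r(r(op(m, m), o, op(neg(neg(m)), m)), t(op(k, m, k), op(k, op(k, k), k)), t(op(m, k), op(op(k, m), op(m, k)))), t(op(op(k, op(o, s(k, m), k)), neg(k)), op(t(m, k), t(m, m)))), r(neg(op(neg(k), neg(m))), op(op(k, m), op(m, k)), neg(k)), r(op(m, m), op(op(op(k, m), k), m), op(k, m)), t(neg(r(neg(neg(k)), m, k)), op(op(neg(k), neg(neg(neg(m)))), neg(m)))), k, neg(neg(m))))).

Push neg inside:  distribute neg over op and collapse double neg
Combine occurrences:  op(m, m, r(op(m, r(op(k, m), op(k, k, m, m), neg(k)), r(op(m, m), op(k, k, m, m), op(k, m)), s(r(r(op(m, m), o, op(m, m)), t(op(k, k, m), op(k, k, k, k)), t(op(k, m), op(k, k, m, m))), t(op(k, s(k, m)), op(t(m, k), t(m, m)))), t(neg(r(k, m, k)), op(neg(k), neg(m), neg(m)))), k, m))

Answer: op(m, m, r(op(m, r(op(k, m), op(k, k, m, m), neg(k)), r(op(m, m), op(k, k, m, m), op(k, m)), s(r(r(op(m, m), o, op(m, m)), t(op(k, k, m), op(k, k, k, k)), t(op(k, m), op(k, k, m, m))), t(op(k, s(k, m)), op(t(m, k), t(m, m)))), t(neg(r(k, m, k)), op(neg(k), neg(m), neg(m)))), k, m))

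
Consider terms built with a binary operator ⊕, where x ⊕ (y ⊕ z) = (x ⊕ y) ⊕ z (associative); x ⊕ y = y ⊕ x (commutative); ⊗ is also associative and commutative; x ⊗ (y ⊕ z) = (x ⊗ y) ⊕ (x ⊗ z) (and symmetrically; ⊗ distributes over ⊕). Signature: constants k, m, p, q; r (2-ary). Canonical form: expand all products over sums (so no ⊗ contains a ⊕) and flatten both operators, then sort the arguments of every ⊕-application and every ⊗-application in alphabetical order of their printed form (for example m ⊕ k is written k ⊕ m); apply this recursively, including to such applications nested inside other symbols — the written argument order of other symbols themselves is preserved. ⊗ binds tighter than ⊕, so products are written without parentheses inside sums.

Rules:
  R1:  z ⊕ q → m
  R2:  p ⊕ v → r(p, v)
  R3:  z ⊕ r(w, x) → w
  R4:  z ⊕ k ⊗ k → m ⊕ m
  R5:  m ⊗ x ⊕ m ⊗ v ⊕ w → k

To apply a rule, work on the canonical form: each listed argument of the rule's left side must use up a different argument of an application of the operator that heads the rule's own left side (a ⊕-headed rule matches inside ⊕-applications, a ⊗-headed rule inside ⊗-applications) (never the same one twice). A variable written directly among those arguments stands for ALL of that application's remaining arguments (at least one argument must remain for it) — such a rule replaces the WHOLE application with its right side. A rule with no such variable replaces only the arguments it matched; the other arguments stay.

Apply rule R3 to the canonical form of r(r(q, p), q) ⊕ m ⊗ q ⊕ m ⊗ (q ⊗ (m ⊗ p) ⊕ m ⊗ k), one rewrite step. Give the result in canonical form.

Canonical form:  k ⊗ m ⊗ m ⊕ m ⊗ m ⊗ p ⊗ q ⊕ m ⊗ q ⊕ r(r(q, p), q)
Match R3:  consume r(r(q, p), q);  w := r(q, p), x := q, z := k ⊗ m ⊗ m ⊕ m ⊗ m ⊗ p ⊗ q ⊕ m ⊗ q
Every leftover argument binds to the variable; the entire application is replaced.
Giving:  r(q, p)

Answer: r(q, p)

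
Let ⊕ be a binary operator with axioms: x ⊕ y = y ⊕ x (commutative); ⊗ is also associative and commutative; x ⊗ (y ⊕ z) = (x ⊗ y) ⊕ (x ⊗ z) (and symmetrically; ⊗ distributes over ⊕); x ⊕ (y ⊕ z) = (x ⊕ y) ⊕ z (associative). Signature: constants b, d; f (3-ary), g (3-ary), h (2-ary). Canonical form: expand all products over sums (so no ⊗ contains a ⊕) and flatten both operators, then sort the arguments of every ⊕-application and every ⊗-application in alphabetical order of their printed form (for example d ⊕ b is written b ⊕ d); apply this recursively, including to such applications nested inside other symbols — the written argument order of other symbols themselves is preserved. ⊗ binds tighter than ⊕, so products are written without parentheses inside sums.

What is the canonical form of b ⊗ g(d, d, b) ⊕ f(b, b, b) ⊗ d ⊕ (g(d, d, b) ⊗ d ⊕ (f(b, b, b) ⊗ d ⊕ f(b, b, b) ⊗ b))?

Answer: b ⊗ f(b, b, b) ⊕ b ⊗ g(d, d, b) ⊕ d ⊗ f(b, b, b) ⊕ d ⊗ f(b, b, b) ⊕ d ⊗ g(d, d, b)

Derivation:
Un-nest:  b ⊗ g(d, d, b) ⊕ d ⊗ f(b, b, b) ⊕ d ⊗ g(d, d, b) ⊕ d ⊗ f(b, b, b) ⊕ b ⊗ f(b, b, b)
Sort:  b ⊗ f(b, b, b) ⊕ b ⊗ g(d, d, b) ⊕ d ⊗ f(b, b, b) ⊕ d ⊗ f(b, b, b) ⊕ d ⊗ g(d, d, b)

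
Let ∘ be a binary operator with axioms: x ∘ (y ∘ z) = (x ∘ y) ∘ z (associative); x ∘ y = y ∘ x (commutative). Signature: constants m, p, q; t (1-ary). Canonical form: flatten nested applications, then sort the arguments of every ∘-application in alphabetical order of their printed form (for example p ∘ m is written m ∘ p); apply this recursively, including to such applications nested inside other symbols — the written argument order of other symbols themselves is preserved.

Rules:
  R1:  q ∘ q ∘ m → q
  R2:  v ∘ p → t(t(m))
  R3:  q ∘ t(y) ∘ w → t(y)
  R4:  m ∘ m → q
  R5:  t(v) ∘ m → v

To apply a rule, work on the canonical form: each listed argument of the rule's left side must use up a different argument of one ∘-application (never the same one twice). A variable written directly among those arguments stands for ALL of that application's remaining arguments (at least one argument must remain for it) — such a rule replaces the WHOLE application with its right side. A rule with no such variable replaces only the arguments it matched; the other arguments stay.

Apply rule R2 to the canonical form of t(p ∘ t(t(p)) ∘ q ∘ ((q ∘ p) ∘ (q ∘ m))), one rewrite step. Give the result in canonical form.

Answer: t(t(t(m)))

Derivation:
Canonical form:  t(m ∘ p ∘ p ∘ q ∘ q ∘ q ∘ t(t(p)))
R2 matches:  uses p;  v := m ∘ p ∘ q ∘ q ∘ q ∘ t(t(p))
Every leftover argument binds to the variable; the entire application is replaced.
Result:  t(t(t(m)))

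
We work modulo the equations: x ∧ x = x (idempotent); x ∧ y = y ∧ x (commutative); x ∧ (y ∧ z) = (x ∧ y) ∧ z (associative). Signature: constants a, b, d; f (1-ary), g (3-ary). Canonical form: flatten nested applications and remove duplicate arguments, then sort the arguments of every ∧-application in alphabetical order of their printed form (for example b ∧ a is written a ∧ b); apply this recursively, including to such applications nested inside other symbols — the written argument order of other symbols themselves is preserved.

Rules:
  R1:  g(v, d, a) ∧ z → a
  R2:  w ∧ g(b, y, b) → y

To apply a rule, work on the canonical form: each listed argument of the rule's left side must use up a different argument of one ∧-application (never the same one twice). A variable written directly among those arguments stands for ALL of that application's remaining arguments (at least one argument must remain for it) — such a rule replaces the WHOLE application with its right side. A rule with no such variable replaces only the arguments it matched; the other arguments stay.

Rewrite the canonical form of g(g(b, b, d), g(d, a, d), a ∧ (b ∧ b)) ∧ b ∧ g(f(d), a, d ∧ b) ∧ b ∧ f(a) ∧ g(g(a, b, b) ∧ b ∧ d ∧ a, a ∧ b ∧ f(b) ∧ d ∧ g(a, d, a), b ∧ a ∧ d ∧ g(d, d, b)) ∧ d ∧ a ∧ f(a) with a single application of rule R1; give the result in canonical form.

Canonical form:  a ∧ b ∧ d ∧ f(a) ∧ g(a ∧ b ∧ d ∧ g(a, b, b), a ∧ b ∧ d ∧ f(b) ∧ g(a, d, a), a ∧ b ∧ d ∧ g(d, d, b)) ∧ g(f(d), a, b ∧ d) ∧ g(g(b, b, d), g(d, a, d), a ∧ b)
R1 matches:  uses g(a, d, a);  v := a, z := a ∧ b ∧ d ∧ f(b)
The extension variable absorbs all remaining arguments, so the whole application is rewritten.
Giving:  a ∧ b ∧ d ∧ f(a) ∧ g(a ∧ b ∧ d ∧ g(a, b, b), a, a ∧ b ∧ d ∧ g(d, d, b)) ∧ g(f(d), a, b ∧ d) ∧ g(g(b, b, d), g(d, a, d), a ∧ b)

Answer: a ∧ b ∧ d ∧ f(a) ∧ g(a ∧ b ∧ d ∧ g(a, b, b), a, a ∧ b ∧ d ∧ g(d, d, b)) ∧ g(f(d), a, b ∧ d) ∧ g(g(b, b, d), g(d, a, d), a ∧ b)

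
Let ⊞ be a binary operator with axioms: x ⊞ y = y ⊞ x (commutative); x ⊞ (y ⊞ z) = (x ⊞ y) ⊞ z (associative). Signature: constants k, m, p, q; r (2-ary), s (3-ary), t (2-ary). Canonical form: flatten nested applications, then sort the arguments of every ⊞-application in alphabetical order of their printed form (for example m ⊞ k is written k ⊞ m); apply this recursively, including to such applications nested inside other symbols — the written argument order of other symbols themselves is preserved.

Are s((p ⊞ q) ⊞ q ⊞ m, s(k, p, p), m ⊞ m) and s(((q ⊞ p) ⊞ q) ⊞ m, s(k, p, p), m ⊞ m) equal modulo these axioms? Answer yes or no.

Left:  s((p ⊞ q) ⊞ q ⊞ m, s(k, p, p), m ⊞ m)
  Descend into:  (p ⊞ q) ⊞ q ⊞ m
  Flatten:  p ⊞ q ⊞ q ⊞ m
  Sort:  m ⊞ p ⊞ q ⊞ q
  Put back:  s(m ⊞ p ⊞ q ⊞ q, s(k, p, p), m ⊞ m)
Right:  s(((q ⊞ p) ⊞ q) ⊞ m, s(k, p, p), m ⊞ m)
  Work inside:  ((q ⊞ p) ⊞ q) ⊞ m
  Flatten:  q ⊞ p ⊞ q ⊞ m
  Sort arguments:  m ⊞ p ⊞ q ⊞ q
  Rebuild:  s(m ⊞ p ⊞ q ⊞ q, s(k, p, p), m ⊞ m)

Answer: yes — both canonical forms are s(m ⊞ p ⊞ q ⊞ q, s(k, p, p), m ⊞ m)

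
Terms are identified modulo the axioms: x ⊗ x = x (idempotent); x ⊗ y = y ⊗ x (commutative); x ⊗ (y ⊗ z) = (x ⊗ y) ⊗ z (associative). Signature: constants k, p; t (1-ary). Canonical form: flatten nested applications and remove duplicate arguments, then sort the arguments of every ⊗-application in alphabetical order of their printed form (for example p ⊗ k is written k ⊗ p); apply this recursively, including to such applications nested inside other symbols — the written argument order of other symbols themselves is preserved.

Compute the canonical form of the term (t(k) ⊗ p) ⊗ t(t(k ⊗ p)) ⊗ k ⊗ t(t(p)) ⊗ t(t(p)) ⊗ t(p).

Flatten:  t(k) ⊗ p ⊗ t(t(k ⊗ p)) ⊗ k ⊗ t(t(p)) ⊗ t(t(p)) ⊗ t(p)
Deduplicate:  drop duplicate t(t(p))
Order the arguments:  k ⊗ p ⊗ t(k) ⊗ t(p) ⊗ t(t(k ⊗ p)) ⊗ t(t(p))

Answer: k ⊗ p ⊗ t(k) ⊗ t(p) ⊗ t(t(k ⊗ p)) ⊗ t(t(p))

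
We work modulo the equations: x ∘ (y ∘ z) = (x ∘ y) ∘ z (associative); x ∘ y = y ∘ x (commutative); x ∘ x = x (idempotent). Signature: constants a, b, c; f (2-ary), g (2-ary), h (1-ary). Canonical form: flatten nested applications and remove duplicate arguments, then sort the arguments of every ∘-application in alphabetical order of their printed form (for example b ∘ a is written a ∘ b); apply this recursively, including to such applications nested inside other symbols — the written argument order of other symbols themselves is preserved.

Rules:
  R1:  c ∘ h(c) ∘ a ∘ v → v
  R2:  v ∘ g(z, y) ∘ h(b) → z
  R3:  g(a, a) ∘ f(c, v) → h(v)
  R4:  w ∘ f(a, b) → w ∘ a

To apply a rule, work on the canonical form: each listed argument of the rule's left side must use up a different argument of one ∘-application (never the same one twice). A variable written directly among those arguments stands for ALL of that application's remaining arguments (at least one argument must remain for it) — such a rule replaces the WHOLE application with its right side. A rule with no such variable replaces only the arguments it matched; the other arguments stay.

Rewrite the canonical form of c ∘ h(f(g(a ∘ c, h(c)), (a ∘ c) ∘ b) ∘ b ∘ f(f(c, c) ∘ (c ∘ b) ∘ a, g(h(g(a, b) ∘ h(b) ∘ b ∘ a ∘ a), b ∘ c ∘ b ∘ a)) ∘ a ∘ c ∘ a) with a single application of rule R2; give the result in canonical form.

Answer: c ∘ h(a ∘ b ∘ c ∘ f(a ∘ b ∘ c ∘ f(c, c), g(h(a), a ∘ b ∘ c)) ∘ f(g(a ∘ c, h(c)), a ∘ b ∘ c))

Derivation:
Canonical form:  c ∘ h(a ∘ b ∘ c ∘ f(a ∘ b ∘ c ∘ f(c, c), g(h(a ∘ b ∘ g(a, b) ∘ h(b)), a ∘ b ∘ c)) ∘ f(g(a ∘ c, h(c)), a ∘ b ∘ c))
Apply R2:  consuming g(a, b), h(b);  v := a ∘ b, y := b, z := a
The extension variable absorbs all remaining arguments, so the whole application is rewritten.
New term:  c ∘ h(a ∘ b ∘ c ∘ f(a ∘ b ∘ c ∘ f(c, c), g(h(a), a ∘ b ∘ c)) ∘ f(g(a ∘ c, h(c)), a ∘ b ∘ c))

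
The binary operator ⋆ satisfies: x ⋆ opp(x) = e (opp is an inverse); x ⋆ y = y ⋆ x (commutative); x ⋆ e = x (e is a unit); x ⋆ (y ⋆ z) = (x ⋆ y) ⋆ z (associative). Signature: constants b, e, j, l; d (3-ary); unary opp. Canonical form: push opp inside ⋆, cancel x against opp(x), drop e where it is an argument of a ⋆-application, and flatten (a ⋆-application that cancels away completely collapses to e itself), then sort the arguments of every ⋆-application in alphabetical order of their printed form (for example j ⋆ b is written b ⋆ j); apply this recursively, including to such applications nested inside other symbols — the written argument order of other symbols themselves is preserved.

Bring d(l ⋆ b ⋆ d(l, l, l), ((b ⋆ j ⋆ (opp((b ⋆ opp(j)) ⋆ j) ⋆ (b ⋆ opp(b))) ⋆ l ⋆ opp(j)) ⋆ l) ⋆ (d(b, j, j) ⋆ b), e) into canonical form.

Work inside:  ((b ⋆ j ⋆ (opp((b ⋆ opp(j)) ⋆ j) ⋆ (b ⋆ opp(b))) ⋆ l ⋆ opp(j)) ⋆ l) ⋆ (d(b, j, j) ⋆ b)
Push opp inside:  distribute opp over ⋆ and collapse double opp
Cancel:  j cancels
Collect:  b ⋆ l ⋆ l ⋆ d(b, j, j)
Sort:  b ⋆ d(b, j, j) ⋆ l ⋆ l
Reassemble:  d(b ⋆ d(l, l, l) ⋆ l, b ⋆ d(b, j, j) ⋆ l ⋆ l, e)

Answer: d(b ⋆ d(l, l, l) ⋆ l, b ⋆ d(b, j, j) ⋆ l ⋆ l, e)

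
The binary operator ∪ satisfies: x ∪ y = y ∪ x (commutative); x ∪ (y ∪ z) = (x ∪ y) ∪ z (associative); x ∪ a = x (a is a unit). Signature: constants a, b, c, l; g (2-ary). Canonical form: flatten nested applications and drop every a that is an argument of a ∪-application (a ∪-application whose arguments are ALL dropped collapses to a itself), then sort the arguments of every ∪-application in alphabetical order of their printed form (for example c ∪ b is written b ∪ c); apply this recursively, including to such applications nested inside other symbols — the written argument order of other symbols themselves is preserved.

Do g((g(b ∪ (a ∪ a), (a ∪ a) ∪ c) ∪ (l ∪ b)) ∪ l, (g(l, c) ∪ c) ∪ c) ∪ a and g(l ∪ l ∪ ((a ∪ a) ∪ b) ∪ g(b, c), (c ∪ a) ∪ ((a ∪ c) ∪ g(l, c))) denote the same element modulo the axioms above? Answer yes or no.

Left:  g((g(b ∪ (a ∪ a), (a ∪ a) ∪ c) ∪ (l ∪ b)) ∪ l, (g(l, c) ∪ c) ∪ c) ∪ a
  Inside:  g((g(b ∪ (a ∪ a), (a ∪ a) ∪ c) ∪ (l ∪ b)) ∪ l, (g(l, c) ∪ c) ∪ c)  →  g(b ∪ g(b, c) ∪ l ∪ l, c ∪ c ∪ g(l, c))
  Unit:  drop a
  Sort:  g(b ∪ g(b, c) ∪ l ∪ l, c ∪ c ∪ g(l, c))
Right:  g(l ∪ l ∪ ((a ∪ a) ∪ b) ∪ g(b, c), (c ∪ a) ∪ ((a ∪ c) ∪ g(l, c)))
  Focus inside:  (c ∪ a) ∪ ((a ∪ c) ∪ g(l, c))
  Merge nested applications:  c ∪ a ∪ a ∪ c ∪ g(l, c)
  Units out:  drop a (×2)
  Sort:  c ∪ c ∪ g(l, c)
  Put back:  g(b ∪ g(b, c) ∪ l ∪ l, c ∪ c ∪ g(l, c))

Answer: yes — both canonical forms are g(b ∪ g(b, c) ∪ l ∪ l, c ∪ c ∪ g(l, c))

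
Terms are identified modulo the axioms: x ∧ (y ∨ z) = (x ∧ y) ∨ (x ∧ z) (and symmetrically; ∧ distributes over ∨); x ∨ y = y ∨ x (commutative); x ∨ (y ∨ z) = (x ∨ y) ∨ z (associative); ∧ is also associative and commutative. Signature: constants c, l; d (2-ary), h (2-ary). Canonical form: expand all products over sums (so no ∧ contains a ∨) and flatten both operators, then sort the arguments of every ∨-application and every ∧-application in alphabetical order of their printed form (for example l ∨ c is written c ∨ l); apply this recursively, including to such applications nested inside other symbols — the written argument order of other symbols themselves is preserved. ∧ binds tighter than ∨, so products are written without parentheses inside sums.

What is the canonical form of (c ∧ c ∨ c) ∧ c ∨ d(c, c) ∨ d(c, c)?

Answer: c ∧ c ∨ c ∧ c ∧ c ∨ d(c, c) ∨ d(c, c)

Derivation:
Expand products over sums:  c ∧ c ∧ c ∨ c ∧ c ∨ d(c, c) ∨ d(c, c)
Sort arguments:  c ∧ c ∨ c ∧ c ∧ c ∨ d(c, c) ∨ d(c, c)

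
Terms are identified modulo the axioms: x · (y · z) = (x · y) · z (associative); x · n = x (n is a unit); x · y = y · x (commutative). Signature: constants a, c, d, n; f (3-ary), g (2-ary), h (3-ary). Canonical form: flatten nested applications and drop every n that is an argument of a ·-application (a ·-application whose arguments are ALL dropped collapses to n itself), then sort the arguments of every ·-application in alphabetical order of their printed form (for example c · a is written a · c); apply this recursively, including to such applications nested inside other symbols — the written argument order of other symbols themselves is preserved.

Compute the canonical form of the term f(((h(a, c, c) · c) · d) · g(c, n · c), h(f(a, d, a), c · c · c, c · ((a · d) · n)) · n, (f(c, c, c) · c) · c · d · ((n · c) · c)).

Descend into:  h(f(a, d, a), c · c · c, c · ((a · d) · n)) · n
Canonicalize subterm:  h(f(a, d, a), c · c · c, c · ((a · d) · n))  →  h(f(a, d, a), c · c · c, a · c · d)
Drop the unit:  drop n
Order the arguments:  h(f(a, d, a), c · c · c, a · c · d)
Reassemble:  f(c · d · g(c, c) · h(a, c, c), h(f(a, d, a), c · c · c, a · c · d), c · c · c · c · d · f(c, c, c))

Answer: f(c · d · g(c, c) · h(a, c, c), h(f(a, d, a), c · c · c, a · c · d), c · c · c · c · d · f(c, c, c))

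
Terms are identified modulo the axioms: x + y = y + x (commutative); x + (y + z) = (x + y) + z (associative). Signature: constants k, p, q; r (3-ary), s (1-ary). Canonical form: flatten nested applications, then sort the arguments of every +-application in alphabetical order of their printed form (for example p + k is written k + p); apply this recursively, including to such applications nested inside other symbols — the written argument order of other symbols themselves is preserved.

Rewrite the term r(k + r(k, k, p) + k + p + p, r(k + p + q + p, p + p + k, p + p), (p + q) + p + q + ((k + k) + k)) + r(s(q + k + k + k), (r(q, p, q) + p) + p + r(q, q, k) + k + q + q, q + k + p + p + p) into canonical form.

Answer: r(k + k + p + p + r(k, k, p), r(k + p + p + q, k + p + p, p + p), k + k + k + p + p + q + q) + r(s(k + k + k + q), k + p + p + q + q + r(q, p, q) + r(q, q, k), k + p + p + p + q)

Derivation:
Simplify inside:  r(k + r(k, k, p) + k + p + p, r(k + p + q + p, p + p + k, p + p), (p + q) + p + q + ((k + k) + k))  →  r(k + k + p + p + r(k, k, p), r(k + p + p + q, k + p + p, p + p), k + k + k + p + p + q + q)
Inside:  r(s(q + k + k + k), (r(q, p, q) + p) + p + r(q, q, k) + k + q + q, q + k + p + p + p)  →  r(s(k + k + k + q), k + p + p + q + q + r(q, p, q) + r(q, q, k), k + p + p + p + q)
Order the arguments:  r(k + k + p + p + r(k, k, p), r(k + p + p + q, k + p + p, p + p), k + k + k + p + p + q + q) + r(s(k + k + k + q), k + p + p + q + q + r(q, p, q) + r(q, q, k), k + p + p + p + q)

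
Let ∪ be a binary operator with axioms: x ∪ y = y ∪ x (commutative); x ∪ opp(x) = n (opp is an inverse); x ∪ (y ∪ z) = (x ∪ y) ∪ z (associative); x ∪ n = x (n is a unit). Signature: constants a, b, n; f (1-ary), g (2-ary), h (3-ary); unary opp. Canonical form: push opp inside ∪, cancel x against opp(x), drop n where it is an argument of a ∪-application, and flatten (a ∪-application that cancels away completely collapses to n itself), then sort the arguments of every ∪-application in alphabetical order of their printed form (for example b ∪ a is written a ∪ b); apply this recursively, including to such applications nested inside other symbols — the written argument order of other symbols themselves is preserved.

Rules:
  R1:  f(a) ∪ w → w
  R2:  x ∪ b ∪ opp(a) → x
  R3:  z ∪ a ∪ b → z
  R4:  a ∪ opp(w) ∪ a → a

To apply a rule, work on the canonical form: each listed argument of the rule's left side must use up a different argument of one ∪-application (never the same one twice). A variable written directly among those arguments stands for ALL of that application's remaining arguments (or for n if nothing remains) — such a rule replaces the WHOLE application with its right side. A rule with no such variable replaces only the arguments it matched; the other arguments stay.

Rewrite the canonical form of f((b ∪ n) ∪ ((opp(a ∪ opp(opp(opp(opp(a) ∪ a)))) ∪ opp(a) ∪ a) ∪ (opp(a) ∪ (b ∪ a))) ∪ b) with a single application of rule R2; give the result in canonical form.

Answer: f(b ∪ b)

Derivation:
Canonical form:  f(b ∪ b ∪ b ∪ opp(a))
R2 matches:  uses b, opp(a);  x := b ∪ b
The extension variable absorbs all remaining arguments, so the whole application is rewritten.
Result:  f(b ∪ b)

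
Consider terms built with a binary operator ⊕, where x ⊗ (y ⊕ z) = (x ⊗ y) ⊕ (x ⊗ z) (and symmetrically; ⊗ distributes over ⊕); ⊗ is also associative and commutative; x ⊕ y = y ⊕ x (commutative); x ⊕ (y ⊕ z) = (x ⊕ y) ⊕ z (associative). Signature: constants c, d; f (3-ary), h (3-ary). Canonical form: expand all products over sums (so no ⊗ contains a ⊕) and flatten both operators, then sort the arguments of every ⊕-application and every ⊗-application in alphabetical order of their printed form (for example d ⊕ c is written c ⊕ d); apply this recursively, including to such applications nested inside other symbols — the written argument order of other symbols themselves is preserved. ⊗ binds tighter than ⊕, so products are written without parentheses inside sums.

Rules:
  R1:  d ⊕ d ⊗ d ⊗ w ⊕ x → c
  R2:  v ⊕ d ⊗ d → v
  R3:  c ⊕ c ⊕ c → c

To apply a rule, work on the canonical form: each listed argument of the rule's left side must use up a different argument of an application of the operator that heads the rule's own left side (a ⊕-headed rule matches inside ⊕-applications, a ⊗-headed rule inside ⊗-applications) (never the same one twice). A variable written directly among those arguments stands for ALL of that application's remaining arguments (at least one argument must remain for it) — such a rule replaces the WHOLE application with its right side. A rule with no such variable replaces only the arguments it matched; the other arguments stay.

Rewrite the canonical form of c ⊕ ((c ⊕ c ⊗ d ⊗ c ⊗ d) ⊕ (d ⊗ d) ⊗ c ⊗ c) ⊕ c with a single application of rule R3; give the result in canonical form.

Canonical form:  c ⊕ c ⊕ c ⊕ c ⊗ c ⊗ d ⊗ d ⊕ c ⊗ c ⊗ d ⊗ d
Apply R3:  consuming c, c, c
Giving:  c ⊕ c ⊗ c ⊗ d ⊗ d ⊕ c ⊗ c ⊗ d ⊗ d

Answer: c ⊕ c ⊗ c ⊗ d ⊗ d ⊕ c ⊗ c ⊗ d ⊗ d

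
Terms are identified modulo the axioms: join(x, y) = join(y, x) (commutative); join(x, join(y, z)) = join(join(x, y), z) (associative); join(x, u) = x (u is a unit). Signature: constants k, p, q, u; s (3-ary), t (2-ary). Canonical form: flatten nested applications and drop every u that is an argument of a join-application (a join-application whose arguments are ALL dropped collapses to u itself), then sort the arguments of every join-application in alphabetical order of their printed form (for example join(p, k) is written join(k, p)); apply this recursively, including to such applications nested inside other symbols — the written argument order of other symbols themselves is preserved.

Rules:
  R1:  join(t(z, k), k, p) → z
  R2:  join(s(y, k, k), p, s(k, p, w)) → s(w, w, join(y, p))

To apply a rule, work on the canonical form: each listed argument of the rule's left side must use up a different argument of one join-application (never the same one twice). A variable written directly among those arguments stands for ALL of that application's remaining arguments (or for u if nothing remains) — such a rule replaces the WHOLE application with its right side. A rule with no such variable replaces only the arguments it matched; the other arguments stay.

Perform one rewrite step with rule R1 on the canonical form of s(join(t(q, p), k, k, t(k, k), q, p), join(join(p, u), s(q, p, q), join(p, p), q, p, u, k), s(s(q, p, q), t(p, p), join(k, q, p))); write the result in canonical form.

Answer: s(join(k, k, q, t(q, p)), join(k, p, p, p, p, q, s(q, p, q)), s(s(q, p, q), t(p, p), join(k, p, q)))

Derivation:
Canonical form:  s(join(k, k, p, q, t(k, k), t(q, p)), join(k, p, p, p, p, q, s(q, p, q)), s(s(q, p, q), t(p, p), join(k, p, q)))
Apply R1:  consuming k, p, t(k, k);  z := k
Result:  s(join(k, k, q, t(q, p)), join(k, p, p, p, p, q, s(q, p, q)), s(s(q, p, q), t(p, p), join(k, p, q)))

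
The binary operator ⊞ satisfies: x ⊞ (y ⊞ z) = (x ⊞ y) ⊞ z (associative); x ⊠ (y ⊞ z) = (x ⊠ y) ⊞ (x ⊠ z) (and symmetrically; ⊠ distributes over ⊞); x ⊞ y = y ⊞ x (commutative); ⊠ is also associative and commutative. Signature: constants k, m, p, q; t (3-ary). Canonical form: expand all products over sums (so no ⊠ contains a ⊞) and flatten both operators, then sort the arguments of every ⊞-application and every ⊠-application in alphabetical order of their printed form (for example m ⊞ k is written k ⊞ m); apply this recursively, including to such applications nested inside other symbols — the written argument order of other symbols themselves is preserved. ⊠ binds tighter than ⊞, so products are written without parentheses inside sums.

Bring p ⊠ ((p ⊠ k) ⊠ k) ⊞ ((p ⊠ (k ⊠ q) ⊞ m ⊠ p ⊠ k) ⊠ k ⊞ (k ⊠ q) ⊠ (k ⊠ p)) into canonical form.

Answer: k ⊠ k ⊠ m ⊠ p ⊞ k ⊠ k ⊠ p ⊠ p ⊞ k ⊠ k ⊠ p ⊠ q ⊞ k ⊠ k ⊠ p ⊠ q

Derivation:
Expand:  k ⊠ k ⊠ p ⊠ p ⊞ k ⊠ k ⊠ p ⊠ q ⊞ k ⊠ k ⊠ m ⊠ p ⊞ k ⊠ k ⊠ p ⊠ q
Sort:  k ⊠ k ⊠ m ⊠ p ⊞ k ⊠ k ⊠ p ⊠ p ⊞ k ⊠ k ⊠ p ⊠ q ⊞ k ⊠ k ⊠ p ⊠ q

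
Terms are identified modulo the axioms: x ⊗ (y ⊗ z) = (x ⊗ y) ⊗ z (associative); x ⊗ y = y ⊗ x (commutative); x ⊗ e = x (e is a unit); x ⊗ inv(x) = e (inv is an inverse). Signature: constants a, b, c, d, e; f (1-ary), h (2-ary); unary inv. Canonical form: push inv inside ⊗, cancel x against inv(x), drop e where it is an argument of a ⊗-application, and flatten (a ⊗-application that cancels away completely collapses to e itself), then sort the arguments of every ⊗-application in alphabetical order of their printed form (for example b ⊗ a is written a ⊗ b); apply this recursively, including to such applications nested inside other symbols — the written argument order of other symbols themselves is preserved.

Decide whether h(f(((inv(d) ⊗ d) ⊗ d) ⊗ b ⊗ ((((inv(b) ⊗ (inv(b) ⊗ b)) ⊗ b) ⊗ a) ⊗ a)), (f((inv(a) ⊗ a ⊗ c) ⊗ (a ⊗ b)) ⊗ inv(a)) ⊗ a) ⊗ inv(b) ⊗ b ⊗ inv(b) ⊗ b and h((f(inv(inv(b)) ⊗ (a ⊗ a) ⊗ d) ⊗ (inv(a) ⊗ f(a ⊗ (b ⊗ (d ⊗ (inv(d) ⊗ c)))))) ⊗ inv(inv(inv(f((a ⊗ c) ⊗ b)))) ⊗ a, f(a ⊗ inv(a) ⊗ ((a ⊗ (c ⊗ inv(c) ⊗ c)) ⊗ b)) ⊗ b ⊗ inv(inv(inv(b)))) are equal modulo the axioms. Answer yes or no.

Answer: yes — both canonical forms are h(f(a ⊗ a ⊗ b ⊗ d), f(a ⊗ b ⊗ c))

Derivation:
Left:  h(f(((inv(d) ⊗ d) ⊗ d) ⊗ b ⊗ ((((inv(b) ⊗ (inv(b) ⊗ b)) ⊗ b) ⊗ a) ⊗ a)), (f((inv(a) ⊗ a ⊗ c) ⊗ (a ⊗ b)) ⊗ inv(a)) ⊗ a) ⊗ inv(b) ⊗ b ⊗ inv(b) ⊗ b
  Inverses cancel:  b cancels
  Collect:  h(f(a ⊗ a ⊗ b ⊗ d), f(a ⊗ b ⊗ c))
Right:  h((f(inv(inv(b)) ⊗ (a ⊗ a) ⊗ d) ⊗ (inv(a) ⊗ f(a ⊗ (b ⊗ (d ⊗ (inv(d) ⊗ c)))))) ⊗ inv(inv(inv(f((a ⊗ c) ⊗ b)))) ⊗ a, f(a ⊗ inv(a) ⊗ ((a ⊗ (c ⊗ inv(c) ⊗ c)) ⊗ b)) ⊗ b ⊗ inv(inv(inv(b))))
  Focus inside:  (f(inv(inv(b)) ⊗ (a ⊗ a) ⊗ d) ⊗ (inv(a) ⊗ f(a ⊗ (b ⊗ (d ⊗ (inv(d) ⊗ c)))))) ⊗ inv(inv(inv(f((a ⊗ c) ⊗ b)))) ⊗ a
  Push inv inside:  distribute inv over ⊗ and collapse double inv
  Inverses cancel:  a cancels; f(a ⊗ b ⊗ c) cancels
  Collect:  f(a ⊗ a ⊗ b ⊗ d)
  Rebuild:  h(f(a ⊗ a ⊗ b ⊗ d), f(a ⊗ b ⊗ c))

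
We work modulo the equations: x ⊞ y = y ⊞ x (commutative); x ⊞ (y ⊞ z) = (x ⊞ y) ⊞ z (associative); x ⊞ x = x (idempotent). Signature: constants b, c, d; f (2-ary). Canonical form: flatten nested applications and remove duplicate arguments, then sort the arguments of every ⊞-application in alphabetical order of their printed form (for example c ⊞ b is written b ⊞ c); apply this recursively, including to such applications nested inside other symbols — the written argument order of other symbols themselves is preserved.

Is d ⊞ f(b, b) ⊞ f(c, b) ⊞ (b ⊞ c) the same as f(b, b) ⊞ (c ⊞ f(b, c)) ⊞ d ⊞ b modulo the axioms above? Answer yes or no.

Left:  d ⊞ f(b, b) ⊞ f(c, b) ⊞ (b ⊞ c)
  Flatten:  d ⊞ f(b, b) ⊞ f(c, b) ⊞ b ⊞ c
  Order the arguments:  b ⊞ c ⊞ d ⊞ f(b, b) ⊞ f(c, b)
Right:  f(b, b) ⊞ (c ⊞ f(b, c)) ⊞ d ⊞ b
  Merge nested applications:  f(b, b) ⊞ c ⊞ f(b, c) ⊞ d ⊞ b
  Sort:  b ⊞ c ⊞ d ⊞ f(b, b) ⊞ f(b, c)

Answer: no — b ⊞ c ⊞ d ⊞ f(b, b) ⊞ f(c, b) vs b ⊞ c ⊞ d ⊞ f(b, b) ⊞ f(b, c)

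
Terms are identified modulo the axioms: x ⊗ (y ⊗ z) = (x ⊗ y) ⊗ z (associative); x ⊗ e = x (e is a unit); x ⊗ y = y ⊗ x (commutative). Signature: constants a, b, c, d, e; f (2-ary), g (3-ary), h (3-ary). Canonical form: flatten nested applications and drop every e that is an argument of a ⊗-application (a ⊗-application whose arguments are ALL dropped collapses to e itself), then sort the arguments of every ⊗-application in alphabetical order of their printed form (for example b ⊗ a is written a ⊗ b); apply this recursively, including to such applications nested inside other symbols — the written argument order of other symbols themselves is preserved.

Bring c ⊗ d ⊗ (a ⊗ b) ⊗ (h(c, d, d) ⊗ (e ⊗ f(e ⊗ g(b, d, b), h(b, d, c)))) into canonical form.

Answer: a ⊗ b ⊗ c ⊗ d ⊗ f(g(b, d, b), h(b, d, c)) ⊗ h(c, d, d)

Derivation:
Merge nested applications:  c ⊗ d ⊗ a ⊗ b ⊗ h(c, d, d) ⊗ e ⊗ f(e ⊗ g(b, d, b), h(b, d, c))
Simplify inside:  f(e ⊗ g(b, d, b), h(b, d, c))  →  f(g(b, d, b), h(b, d, c))
Units out:  drop e
Sort:  a ⊗ b ⊗ c ⊗ d ⊗ f(g(b, d, b), h(b, d, c)) ⊗ h(c, d, d)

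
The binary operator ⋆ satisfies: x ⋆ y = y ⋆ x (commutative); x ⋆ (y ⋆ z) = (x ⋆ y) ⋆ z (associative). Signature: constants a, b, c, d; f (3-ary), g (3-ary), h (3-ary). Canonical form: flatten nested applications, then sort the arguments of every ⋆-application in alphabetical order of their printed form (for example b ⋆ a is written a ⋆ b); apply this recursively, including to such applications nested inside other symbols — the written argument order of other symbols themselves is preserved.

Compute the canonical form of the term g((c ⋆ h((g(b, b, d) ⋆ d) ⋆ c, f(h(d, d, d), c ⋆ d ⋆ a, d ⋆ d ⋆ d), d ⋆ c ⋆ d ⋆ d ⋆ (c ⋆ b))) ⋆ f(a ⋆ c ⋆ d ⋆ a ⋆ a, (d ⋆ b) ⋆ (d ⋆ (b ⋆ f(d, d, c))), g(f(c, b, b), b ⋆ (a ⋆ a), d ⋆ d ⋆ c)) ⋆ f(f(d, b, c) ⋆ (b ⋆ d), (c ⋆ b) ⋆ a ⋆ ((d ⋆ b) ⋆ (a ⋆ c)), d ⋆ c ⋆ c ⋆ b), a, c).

Descend into:  (c ⋆ h((g(b, b, d) ⋆ d) ⋆ c, f(h(d, d, d), c ⋆ d ⋆ a, d ⋆ d ⋆ d), d ⋆ c ⋆ d ⋆ d ⋆ (c ⋆ b))) ⋆ f(a ⋆ c ⋆ d ⋆ a ⋆ a, (d ⋆ b) ⋆ (d ⋆ (b ⋆ f(d, d, c))), g(f(c, b, b), b ⋆ (a ⋆ a), d ⋆ d ⋆ c)) ⋆ f(f(d, b, c) ⋆ (b ⋆ d), (c ⋆ b) ⋆ a ⋆ ((d ⋆ b) ⋆ (a ⋆ c)), d ⋆ c ⋆ c ⋆ b)
Flatten:  c ⋆ h((g(b, b, d) ⋆ d) ⋆ c, f(h(d, d, d), c ⋆ d ⋆ a, d ⋆ d ⋆ d), d ⋆ c ⋆ d ⋆ d ⋆ (c ⋆ b)) ⋆ f(a ⋆ c ⋆ d ⋆ a ⋆ a, (d ⋆ b) ⋆ (d ⋆ (b ⋆ f(d, d, c))), g(f(c, b, b), b ⋆ (a ⋆ a), d ⋆ d ⋆ c)) ⋆ f(f(d, b, c) ⋆ (b ⋆ d), (c ⋆ b) ⋆ a ⋆ ((d ⋆ b) ⋆ (a ⋆ c)), d ⋆ c ⋆ c ⋆ b)
Canonicalize subterm:  h((g(b, b, d) ⋆ d) ⋆ c, f(h(d, d, d), c ⋆ d ⋆ a, d ⋆ d ⋆ d), d ⋆ c ⋆ d ⋆ d ⋆ (c ⋆ b))  →  h(c ⋆ d ⋆ g(b, b, d), f(h(d, d, d), a ⋆ c ⋆ d, d ⋆ d ⋆ d), b ⋆ c ⋆ c ⋆ d ⋆ d ⋆ d)
Canonicalize subterm:  f(a ⋆ c ⋆ d ⋆ a ⋆ a, (d ⋆ b) ⋆ (d ⋆ (b ⋆ f(d, d, c))), g(f(c, b, b), b ⋆ (a ⋆ a), d ⋆ d ⋆ c))  →  f(a ⋆ a ⋆ a ⋆ c ⋆ d, b ⋆ b ⋆ d ⋆ d ⋆ f(d, d, c), g(f(c, b, b), a ⋆ a ⋆ b, c ⋆ d ⋆ d))
Simplify inside:  f(f(d, b, c) ⋆ (b ⋆ d), (c ⋆ b) ⋆ a ⋆ ((d ⋆ b) ⋆ (a ⋆ c)), d ⋆ c ⋆ c ⋆ b)  →  f(b ⋆ d ⋆ f(d, b, c), a ⋆ a ⋆ b ⋆ b ⋆ c ⋆ c ⋆ d, b ⋆ c ⋆ c ⋆ d)
Sort:  c ⋆ f(a ⋆ a ⋆ a ⋆ c ⋆ d, b ⋆ b ⋆ d ⋆ d ⋆ f(d, d, c), g(f(c, b, b), a ⋆ a ⋆ b, c ⋆ d ⋆ d)) ⋆ f(b ⋆ d ⋆ f(d, b, c), a ⋆ a ⋆ b ⋆ b ⋆ c ⋆ c ⋆ d, b ⋆ c ⋆ c ⋆ d) ⋆ h(c ⋆ d ⋆ g(b, b, d), f(h(d, d, d), a ⋆ c ⋆ d, d ⋆ d ⋆ d), b ⋆ c ⋆ c ⋆ d ⋆ d ⋆ d)
Rebuild:  g(c ⋆ f(a ⋆ a ⋆ a ⋆ c ⋆ d, b ⋆ b ⋆ d ⋆ d ⋆ f(d, d, c), g(f(c, b, b), a ⋆ a ⋆ b, c ⋆ d ⋆ d)) ⋆ f(b ⋆ d ⋆ f(d, b, c), a ⋆ a ⋆ b ⋆ b ⋆ c ⋆ c ⋆ d, b ⋆ c ⋆ c ⋆ d) ⋆ h(c ⋆ d ⋆ g(b, b, d), f(h(d, d, d), a ⋆ c ⋆ d, d ⋆ d ⋆ d), b ⋆ c ⋆ c ⋆ d ⋆ d ⋆ d), a, c)

Answer: g(c ⋆ f(a ⋆ a ⋆ a ⋆ c ⋆ d, b ⋆ b ⋆ d ⋆ d ⋆ f(d, d, c), g(f(c, b, b), a ⋆ a ⋆ b, c ⋆ d ⋆ d)) ⋆ f(b ⋆ d ⋆ f(d, b, c), a ⋆ a ⋆ b ⋆ b ⋆ c ⋆ c ⋆ d, b ⋆ c ⋆ c ⋆ d) ⋆ h(c ⋆ d ⋆ g(b, b, d), f(h(d, d, d), a ⋆ c ⋆ d, d ⋆ d ⋆ d), b ⋆ c ⋆ c ⋆ d ⋆ d ⋆ d), a, c)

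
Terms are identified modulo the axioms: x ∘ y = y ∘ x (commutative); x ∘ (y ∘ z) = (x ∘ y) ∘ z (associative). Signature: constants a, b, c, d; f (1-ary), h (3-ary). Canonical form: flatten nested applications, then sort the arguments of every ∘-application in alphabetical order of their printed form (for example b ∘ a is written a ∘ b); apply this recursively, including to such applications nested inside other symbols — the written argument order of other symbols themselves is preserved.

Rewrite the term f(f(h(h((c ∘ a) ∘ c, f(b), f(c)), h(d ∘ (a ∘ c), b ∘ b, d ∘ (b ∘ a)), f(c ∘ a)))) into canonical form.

Answer: f(f(h(h(a ∘ c ∘ c, f(b), f(c)), h(a ∘ c ∘ d, b ∘ b, a ∘ b ∘ d), f(a ∘ c))))

Derivation:
Work inside:  d ∘ (b ∘ a)
Flatten:  d ∘ b ∘ a
Sort:  a ∘ b ∘ d
Reassemble:  f(f(h(h(a ∘ c ∘ c, f(b), f(c)), h(a ∘ c ∘ d, b ∘ b, a ∘ b ∘ d), f(a ∘ c))))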